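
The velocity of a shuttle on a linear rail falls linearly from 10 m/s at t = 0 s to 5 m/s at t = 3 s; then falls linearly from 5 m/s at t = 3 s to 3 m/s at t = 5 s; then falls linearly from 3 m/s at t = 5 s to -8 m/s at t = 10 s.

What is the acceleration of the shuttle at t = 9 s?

-2.2 m/s²

Acceleration is the slope of the v-t graph on 5–10 s: (-8 − 3)/(10 − 5) = -2.2 m/s².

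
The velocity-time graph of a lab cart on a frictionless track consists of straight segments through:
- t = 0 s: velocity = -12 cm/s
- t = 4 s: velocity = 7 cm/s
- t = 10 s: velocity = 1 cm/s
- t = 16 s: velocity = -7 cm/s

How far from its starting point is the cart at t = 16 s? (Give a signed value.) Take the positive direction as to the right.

-4 cm

Displacement is the signed area under the v-t curve.
0–4 s: ½(-12 + 7)(4) = -10 cm
4–10 s: ½(7 + 1)(6) = 24 cm
10–16 s: ½(1 + -7)(6) = -18 cm
Net displacement = -4 cm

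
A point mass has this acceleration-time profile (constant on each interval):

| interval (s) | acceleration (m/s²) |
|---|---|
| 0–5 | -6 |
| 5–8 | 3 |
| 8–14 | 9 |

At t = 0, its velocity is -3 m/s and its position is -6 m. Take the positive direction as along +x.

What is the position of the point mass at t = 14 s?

On each constant-a segment, Δv = aΔt and Δx = v₀Δt + ½aΔt²; chain segment to segment.
0–5 s: v starts -3 m/s; Δx = -3·5 + ½·-6·5² = -90 m; v ends -33 m/s.
5–8 s: v starts -33 m/s; Δx = -33·3 + ½·3·3² = -85.5 m; v ends -24 m/s.
8–14 s: v starts -24 m/s; Δx = -24·6 + ½·9·6² = 18 m; v ends 30 m/s.
x(14) = -6 + Σ Δx = -163.5 m.

-163.5 m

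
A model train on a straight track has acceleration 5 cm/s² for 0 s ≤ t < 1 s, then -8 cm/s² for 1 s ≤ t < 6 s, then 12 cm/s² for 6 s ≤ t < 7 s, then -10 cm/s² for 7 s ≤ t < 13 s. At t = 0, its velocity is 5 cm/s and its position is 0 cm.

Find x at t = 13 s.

On each constant-a segment, Δv = aΔt and Δx = v₀Δt + ½aΔt²; chain segment to segment.
0–1 s: v starts 5 cm/s; Δx = 5·1 + ½·5·1² = 7.5 cm; v ends 10 cm/s.
1–6 s: v starts 10 cm/s; Δx = 10·5 + ½·-8·5² = -50 cm; v ends -30 cm/s.
6–7 s: v starts -30 cm/s; Δx = -30·1 + ½·12·1² = -24 cm; v ends -18 cm/s.
7–13 s: v starts -18 cm/s; Δx = -18·6 + ½·-10·6² = -288 cm; v ends -78 cm/s.
x(13) = 0 + Σ Δx = -354.5 cm.

-354.5 cm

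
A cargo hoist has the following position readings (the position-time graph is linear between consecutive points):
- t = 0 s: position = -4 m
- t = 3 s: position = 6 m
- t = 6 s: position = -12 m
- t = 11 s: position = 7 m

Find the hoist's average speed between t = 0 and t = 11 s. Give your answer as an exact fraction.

47/11 m/s

Average speed = (total path length)/(elapsed time); on a piecewise-linear x-t graph the path length is Σ|Δx|.
0–3 s: |Δx| = |6 − -4| = 10 m
3–6 s: |Δx| = |-12 − 6| = 18 m
6–11 s: |Δx| = |7 − -12| = 19 m
Total path = 47 m; average speed = 47/11 = 47/11 m/s.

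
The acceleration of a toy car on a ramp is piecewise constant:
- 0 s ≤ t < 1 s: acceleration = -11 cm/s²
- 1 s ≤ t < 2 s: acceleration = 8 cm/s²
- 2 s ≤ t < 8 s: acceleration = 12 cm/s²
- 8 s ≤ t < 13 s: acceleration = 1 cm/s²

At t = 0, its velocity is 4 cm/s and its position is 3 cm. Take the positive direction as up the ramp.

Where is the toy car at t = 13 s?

598 cm

On each constant-a segment, Δv = aΔt and Δx = v₀Δt + ½aΔt²; chain segment to segment.
0–1 s: v starts 4 cm/s; Δx = 4·1 + ½·-11·1² = -1.5 cm; v ends -7 cm/s.
1–2 s: v starts -7 cm/s; Δx = -7·1 + ½·8·1² = -3 cm; v ends 1 cm/s.
2–8 s: v starts 1 cm/s; Δx = 1·6 + ½·12·6² = 222 cm; v ends 73 cm/s.
8–13 s: v starts 73 cm/s; Δx = 73·5 + ½·1·5² = 377.5 cm; v ends 78 cm/s.
x(13) = 3 + Σ Δx = 598 cm.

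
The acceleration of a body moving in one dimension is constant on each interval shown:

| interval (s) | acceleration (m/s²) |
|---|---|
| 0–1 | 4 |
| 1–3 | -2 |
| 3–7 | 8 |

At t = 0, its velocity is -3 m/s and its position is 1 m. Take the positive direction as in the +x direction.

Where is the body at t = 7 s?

50 m

On each constant-a segment, Δv = aΔt and Δx = v₀Δt + ½aΔt²; chain segment to segment.
0–1 s: v starts -3 m/s; Δx = -3·1 + ½·4·1² = -1 m; v ends 1 m/s.
1–3 s: v starts 1 m/s; Δx = 1·2 + ½·-2·2² = -2 m; v ends -3 m/s.
3–7 s: v starts -3 m/s; Δx = -3·4 + ½·8·4² = 52 m; v ends 29 m/s.
x(7) = 1 + Σ Δx = 50 m.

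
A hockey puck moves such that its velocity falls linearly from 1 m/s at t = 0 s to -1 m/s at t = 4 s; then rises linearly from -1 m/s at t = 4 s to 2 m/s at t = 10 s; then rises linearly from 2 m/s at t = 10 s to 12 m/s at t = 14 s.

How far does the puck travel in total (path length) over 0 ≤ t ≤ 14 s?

Total distance travelled is ∫|v| dt — sum the magnitudes of each area piece.
0–4 s: v = 0 at t = 2 s; triangle areas 1 + 1 = 2 m
4–10 s: v = 0 at t = 6 s; triangle areas 1 + 4 = 5 m
10–14 s: |½(2 + 12)(4)| = 28 m
Total distance = 35 m

35 m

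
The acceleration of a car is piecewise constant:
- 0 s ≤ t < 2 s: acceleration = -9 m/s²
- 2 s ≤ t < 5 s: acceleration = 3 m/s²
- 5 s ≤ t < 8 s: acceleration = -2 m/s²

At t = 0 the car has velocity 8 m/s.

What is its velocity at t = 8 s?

-7 m/s

Δv equals the area under the a-t graph; then v = v₀ + Δv.
0–2 s: -9 × 2 = -18 m/s
2–5 s: 3 × 3 = 9 m/s
5–8 s: -2 × 3 = -6 m/s
Δv = -15 m/s, so v(8) = 8 + (-15) = -7 m/s.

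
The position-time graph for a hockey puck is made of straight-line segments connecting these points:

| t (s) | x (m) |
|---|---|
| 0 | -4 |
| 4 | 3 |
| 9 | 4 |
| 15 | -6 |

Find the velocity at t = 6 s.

Velocity is the slope of the x-t graph on 4–9 s: (4 − 3)/(9 − 4) = 0.2 m/s.

0.2 m/s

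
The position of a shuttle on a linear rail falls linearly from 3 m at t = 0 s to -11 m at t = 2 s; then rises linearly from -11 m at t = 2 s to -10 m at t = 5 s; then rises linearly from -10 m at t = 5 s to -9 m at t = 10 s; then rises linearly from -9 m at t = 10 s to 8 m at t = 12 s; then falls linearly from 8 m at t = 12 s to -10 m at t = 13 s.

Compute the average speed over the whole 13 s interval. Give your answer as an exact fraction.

Average speed = (total path length)/(elapsed time); on a piecewise-linear x-t graph the path length is Σ|Δx|.
0–2 s: |Δx| = |-11 − 3| = 14 m
2–5 s: |Δx| = |-10 − -11| = 1 m
5–10 s: |Δx| = |-9 − -10| = 1 m
10–12 s: |Δx| = |8 − -9| = 17 m
12–13 s: |Δx| = |-10 − 8| = 18 m
Total path = 51 m; average speed = 51/13 = 51/13 m/s.

51/13 m/s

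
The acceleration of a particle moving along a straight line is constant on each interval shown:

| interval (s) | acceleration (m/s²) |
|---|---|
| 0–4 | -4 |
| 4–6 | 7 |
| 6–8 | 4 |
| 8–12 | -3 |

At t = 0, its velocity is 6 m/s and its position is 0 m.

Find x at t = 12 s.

26 m

On each constant-a segment, Δv = aΔt and Δx = v₀Δt + ½aΔt²; chain segment to segment.
0–4 s: v starts 6 m/s; Δx = 6·4 + ½·-4·4² = -8 m; v ends -10 m/s.
4–6 s: v starts -10 m/s; Δx = -10·2 + ½·7·2² = -6 m; v ends 4 m/s.
6–8 s: v starts 4 m/s; Δx = 4·2 + ½·4·2² = 16 m; v ends 12 m/s.
8–12 s: v starts 12 m/s; Δx = 12·4 + ½·-3·4² = 24 m; v ends 0 m/s.
x(12) = 0 + Σ Δx = 26 m.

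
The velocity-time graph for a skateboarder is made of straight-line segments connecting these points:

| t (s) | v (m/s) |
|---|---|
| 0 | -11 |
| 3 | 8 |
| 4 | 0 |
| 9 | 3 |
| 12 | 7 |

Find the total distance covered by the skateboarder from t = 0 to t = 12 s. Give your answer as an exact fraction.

Distance (not displacement) is the total path length: add the absolute areas under v-t.
0–3 s: v = 0 at t = 33/19 s; triangle areas 363/38 + 96/19 = 555/38 m
3–4 s: |½(8 + 0)(1)| = 4 m
4–9 s: |½(0 + 3)(5)| = 7.5 m
9–12 s: |½(3 + 7)(3)| = 15 m
Total distance = 781/19 m

781/19 m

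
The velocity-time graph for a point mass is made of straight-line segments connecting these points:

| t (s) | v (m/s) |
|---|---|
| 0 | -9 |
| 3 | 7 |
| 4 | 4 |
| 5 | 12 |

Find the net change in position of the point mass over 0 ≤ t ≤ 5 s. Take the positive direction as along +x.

Net displacement equals the area under the velocity-time graph (areas below the axis count negative).
0–3 s: ½(-9 + 7)(3) = -3 m
3–4 s: ½(7 + 4)(1) = 5.5 m
4–5 s: ½(4 + 12)(1) = 8 m
Net displacement = 10.5 m

10.5 m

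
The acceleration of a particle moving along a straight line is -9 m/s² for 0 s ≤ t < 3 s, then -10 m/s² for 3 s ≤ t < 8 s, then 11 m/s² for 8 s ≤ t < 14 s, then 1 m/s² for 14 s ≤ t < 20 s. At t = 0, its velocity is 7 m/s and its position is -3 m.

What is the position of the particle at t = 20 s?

On each constant-a segment, Δv = aΔt and Δx = v₀Δt + ½aΔt²; chain segment to segment.
0–3 s: v starts 7 m/s; Δx = 7·3 + ½·-9·3² = -19.5 m; v ends -20 m/s.
3–8 s: v starts -20 m/s; Δx = -20·5 + ½·-10·5² = -225 m; v ends -70 m/s.
8–14 s: v starts -70 m/s; Δx = -70·6 + ½·11·6² = -222 m; v ends -4 m/s.
14–20 s: v starts -4 m/s; Δx = -4·6 + ½·1·6² = -6 m; v ends 2 m/s.
x(20) = -3 + Σ Δx = -475.5 m.

-475.5 m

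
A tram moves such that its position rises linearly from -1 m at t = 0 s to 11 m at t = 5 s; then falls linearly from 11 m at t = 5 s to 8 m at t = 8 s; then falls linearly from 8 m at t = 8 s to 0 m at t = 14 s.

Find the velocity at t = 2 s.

Velocity is the slope of the x-t graph on 0–5 s: (11 − -1)/(5 − 0) = 2.4 m/s.

2.4 m/s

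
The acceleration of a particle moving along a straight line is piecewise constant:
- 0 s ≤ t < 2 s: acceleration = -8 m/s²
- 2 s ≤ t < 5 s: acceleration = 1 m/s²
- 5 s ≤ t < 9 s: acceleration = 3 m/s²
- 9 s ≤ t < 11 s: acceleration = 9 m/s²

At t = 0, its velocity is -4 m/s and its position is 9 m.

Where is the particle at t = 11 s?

-106.5 m

On each constant-a segment, Δv = aΔt and Δx = v₀Δt + ½aΔt²; chain segment to segment.
0–2 s: v starts -4 m/s; Δx = -4·2 + ½·-8·2² = -24 m; v ends -20 m/s.
2–5 s: v starts -20 m/s; Δx = -20·3 + ½·1·3² = -55.5 m; v ends -17 m/s.
5–9 s: v starts -17 m/s; Δx = -17·4 + ½·3·4² = -44 m; v ends -5 m/s.
9–11 s: v starts -5 m/s; Δx = -5·2 + ½·9·2² = 8 m; v ends 13 m/s.
x(11) = 9 + Σ Δx = -106.5 m.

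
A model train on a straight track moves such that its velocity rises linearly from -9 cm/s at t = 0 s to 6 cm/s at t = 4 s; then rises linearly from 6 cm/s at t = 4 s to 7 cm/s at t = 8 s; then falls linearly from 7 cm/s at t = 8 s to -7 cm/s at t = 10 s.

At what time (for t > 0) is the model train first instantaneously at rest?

v changes sign on 0–4 s (from -9 to 6); the graph is linear there, so v = 0 at t = 0 + (9)·(4 − 0)/(6 − -9) = 2.4 s.

t = 2.4 s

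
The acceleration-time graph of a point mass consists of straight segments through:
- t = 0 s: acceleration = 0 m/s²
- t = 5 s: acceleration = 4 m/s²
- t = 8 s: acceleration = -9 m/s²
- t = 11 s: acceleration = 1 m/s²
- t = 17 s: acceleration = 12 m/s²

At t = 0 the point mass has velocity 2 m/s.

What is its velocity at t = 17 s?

31.5 m/s

Δv equals the area under the a-t graph; then v = v₀ + Δv.
0–5 s: ½(0 + 4)(5) = 10 m/s
5–8 s: ½(4 + -9)(3) = -7.5 m/s
8–11 s: ½(-9 + 1)(3) = -12 m/s
11–17 s: ½(1 + 12)(6) = 39 m/s
Δv = 29.5 m/s, so v(17) = 2 + (29.5) = 31.5 m/s.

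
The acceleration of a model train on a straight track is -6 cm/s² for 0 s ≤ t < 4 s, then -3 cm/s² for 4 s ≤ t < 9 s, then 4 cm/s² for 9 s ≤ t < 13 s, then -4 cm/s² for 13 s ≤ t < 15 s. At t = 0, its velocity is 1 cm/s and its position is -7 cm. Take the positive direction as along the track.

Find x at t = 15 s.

-375.5 cm

On each constant-a segment, Δv = aΔt and Δx = v₀Δt + ½aΔt²; chain segment to segment.
0–4 s: v starts 1 cm/s; Δx = 1·4 + ½·-6·4² = -44 cm; v ends -23 cm/s.
4–9 s: v starts -23 cm/s; Δx = -23·5 + ½·-3·5² = -152.5 cm; v ends -38 cm/s.
9–13 s: v starts -38 cm/s; Δx = -38·4 + ½·4·4² = -120 cm; v ends -22 cm/s.
13–15 s: v starts -22 cm/s; Δx = -22·2 + ½·-4·2² = -52 cm; v ends -30 cm/s.
x(15) = -7 + Σ Δx = -375.5 cm.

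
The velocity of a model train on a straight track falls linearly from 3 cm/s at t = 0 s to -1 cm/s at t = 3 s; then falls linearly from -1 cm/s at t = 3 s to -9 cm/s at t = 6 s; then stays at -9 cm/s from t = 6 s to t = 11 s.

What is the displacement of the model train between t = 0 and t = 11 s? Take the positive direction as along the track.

-57 cm

Net displacement equals the area under the velocity-time graph (areas below the axis count negative).
0–3 s: ½(3 + -1)(3) = 3 cm
3–6 s: ½(-1 + -9)(3) = -15 cm
6–11 s: -9 × 5 = -45 cm
Net displacement = -57 cm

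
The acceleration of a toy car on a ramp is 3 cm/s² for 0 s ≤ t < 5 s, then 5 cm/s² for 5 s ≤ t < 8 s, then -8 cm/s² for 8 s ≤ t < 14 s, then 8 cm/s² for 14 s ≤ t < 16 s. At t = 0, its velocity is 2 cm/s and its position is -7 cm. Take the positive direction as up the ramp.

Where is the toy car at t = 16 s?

146 cm

On each constant-a segment, Δv = aΔt and Δx = v₀Δt + ½aΔt²; chain segment to segment.
0–5 s: v starts 2 cm/s; Δx = 2·5 + ½·3·5² = 47.5 cm; v ends 17 cm/s.
5–8 s: v starts 17 cm/s; Δx = 17·3 + ½·5·3² = 73.5 cm; v ends 32 cm/s.
8–14 s: v starts 32 cm/s; Δx = 32·6 + ½·-8·6² = 48 cm; v ends -16 cm/s.
14–16 s: v starts -16 cm/s; Δx = -16·2 + ½·8·2² = -16 cm; v ends 0 cm/s.
x(16) = -7 + Σ Δx = 146 cm.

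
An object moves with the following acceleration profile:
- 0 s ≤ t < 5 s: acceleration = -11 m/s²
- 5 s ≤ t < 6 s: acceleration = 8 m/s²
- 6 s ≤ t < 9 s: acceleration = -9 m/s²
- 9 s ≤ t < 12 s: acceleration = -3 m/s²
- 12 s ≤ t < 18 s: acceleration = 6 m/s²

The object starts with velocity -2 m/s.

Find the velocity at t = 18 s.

-49 m/s

Δv equals the area under the a-t graph; then v = v₀ + Δv.
0–5 s: -11 × 5 = -55 m/s
5–6 s: 8 × 1 = 8 m/s
6–9 s: -9 × 3 = -27 m/s
9–12 s: -3 × 3 = -9 m/s
12–18 s: 6 × 6 = 36 m/s
Δv = -47 m/s, so v(18) = -2 + (-47) = -49 m/s.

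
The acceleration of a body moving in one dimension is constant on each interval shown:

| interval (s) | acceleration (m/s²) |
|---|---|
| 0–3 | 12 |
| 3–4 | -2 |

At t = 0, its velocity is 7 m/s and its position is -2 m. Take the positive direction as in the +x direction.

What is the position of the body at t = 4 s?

On each constant-a segment, Δv = aΔt and Δx = v₀Δt + ½aΔt²; chain segment to segment.
0–3 s: v starts 7 m/s; Δx = 7·3 + ½·12·3² = 75 m; v ends 43 m/s.
3–4 s: v starts 43 m/s; Δx = 43·1 + ½·-2·1² = 42 m; v ends 41 m/s.
x(4) = -2 + Σ Δx = 115 m.

115 m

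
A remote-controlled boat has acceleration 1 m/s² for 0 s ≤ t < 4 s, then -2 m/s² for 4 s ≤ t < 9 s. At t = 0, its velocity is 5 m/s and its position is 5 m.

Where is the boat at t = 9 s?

53 m

On each constant-a segment, Δv = aΔt and Δx = v₀Δt + ½aΔt²; chain segment to segment.
0–4 s: v starts 5 m/s; Δx = 5·4 + ½·1·4² = 28 m; v ends 9 m/s.
4–9 s: v starts 9 m/s; Δx = 9·5 + ½·-2·5² = 20 m; v ends -1 m/s.
x(9) = 5 + Σ Δx = 53 m.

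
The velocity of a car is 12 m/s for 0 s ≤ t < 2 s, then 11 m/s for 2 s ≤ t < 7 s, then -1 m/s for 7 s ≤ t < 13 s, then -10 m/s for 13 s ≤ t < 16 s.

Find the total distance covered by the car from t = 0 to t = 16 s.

115 m

Distance (not displacement) is the total path length: add the absolute areas under v-t.
0–2 s: |12| × 2 = 24 m
2–7 s: |11| × 5 = 55 m
7–13 s: |-1| × 6 = 6 m
13–16 s: |-10| × 3 = 30 m
Total distance = 115 m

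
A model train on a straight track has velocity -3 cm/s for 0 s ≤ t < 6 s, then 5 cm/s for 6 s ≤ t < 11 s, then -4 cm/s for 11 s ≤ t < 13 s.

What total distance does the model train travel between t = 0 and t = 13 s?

Distance (not displacement) is the total path length: add the absolute areas under v-t.
0–6 s: |-3| × 6 = 18 cm
6–11 s: |5| × 5 = 25 cm
11–13 s: |-4| × 2 = 8 cm
Total distance = 51 cm

51 cm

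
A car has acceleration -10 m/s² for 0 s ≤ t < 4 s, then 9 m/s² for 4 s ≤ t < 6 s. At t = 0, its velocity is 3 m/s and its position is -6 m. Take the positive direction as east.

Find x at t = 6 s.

-130 m

On each constant-a segment, Δv = aΔt and Δx = v₀Δt + ½aΔt²; chain segment to segment.
0–4 s: v starts 3 m/s; Δx = 3·4 + ½·-10·4² = -68 m; v ends -37 m/s.
4–6 s: v starts -37 m/s; Δx = -37·2 + ½·9·2² = -56 m; v ends -19 m/s.
x(6) = -6 + Σ Δx = -130 m.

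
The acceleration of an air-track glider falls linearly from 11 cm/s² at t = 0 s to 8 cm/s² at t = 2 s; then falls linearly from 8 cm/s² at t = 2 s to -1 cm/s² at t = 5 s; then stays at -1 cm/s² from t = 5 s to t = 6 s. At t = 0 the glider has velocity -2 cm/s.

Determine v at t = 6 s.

Δv equals the area under the a-t graph; then v = v₀ + Δv.
0–2 s: ½(11 + 8)(2) = 19 cm/s
2–5 s: ½(8 + -1)(3) = 10.5 cm/s
5–6 s: -1 × 1 = -1 cm/s
Δv = 28.5 cm/s, so v(6) = -2 + (28.5) = 26.5 cm/s.

26.5 cm/s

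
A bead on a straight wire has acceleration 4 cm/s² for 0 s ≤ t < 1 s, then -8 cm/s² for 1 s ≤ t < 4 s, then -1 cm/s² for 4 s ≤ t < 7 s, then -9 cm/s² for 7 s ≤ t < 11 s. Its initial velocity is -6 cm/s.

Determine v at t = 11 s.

Δv equals the area under the a-t graph; then v = v₀ + Δv.
0–1 s: 4 × 1 = 4 cm/s
1–4 s: -8 × 3 = -24 cm/s
4–7 s: -1 × 3 = -3 cm/s
7–11 s: -9 × 4 = -36 cm/s
Δv = -59 cm/s, so v(11) = -6 + (-59) = -65 cm/s.

-65 cm/s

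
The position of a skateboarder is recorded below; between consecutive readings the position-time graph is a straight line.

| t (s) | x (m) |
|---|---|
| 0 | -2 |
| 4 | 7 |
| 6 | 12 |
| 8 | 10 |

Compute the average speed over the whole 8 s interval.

Average speed = (total path length)/(elapsed time); on a piecewise-linear x-t graph the path length is Σ|Δx|.
0–4 s: |Δx| = |7 − -2| = 9 m
4–6 s: |Δx| = |12 − 7| = 5 m
6–8 s: |Δx| = |10 − 12| = 2 m
Total path = 16 m; average speed = 16/8 = 2 m/s.

2 m/s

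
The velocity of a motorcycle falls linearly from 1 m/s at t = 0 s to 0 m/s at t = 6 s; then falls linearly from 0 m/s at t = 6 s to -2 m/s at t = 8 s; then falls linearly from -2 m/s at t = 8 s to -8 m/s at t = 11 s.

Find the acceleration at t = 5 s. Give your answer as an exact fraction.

-1/6 m/s²

Acceleration is the slope of the v-t graph on 0–6 s: (0 − 1)/(6 − 0) = -1/6 m/s².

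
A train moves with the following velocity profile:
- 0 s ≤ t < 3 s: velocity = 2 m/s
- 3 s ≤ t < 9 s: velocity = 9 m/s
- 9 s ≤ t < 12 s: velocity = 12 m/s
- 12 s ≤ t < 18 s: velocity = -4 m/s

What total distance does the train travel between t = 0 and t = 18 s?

120 m

Total distance travelled is ∫|v| dt — sum the magnitudes of each area piece.
0–3 s: |2| × 3 = 6 m
3–9 s: |9| × 6 = 54 m
9–12 s: |12| × 3 = 36 m
12–18 s: |-4| × 6 = 24 m
Total distance = 120 m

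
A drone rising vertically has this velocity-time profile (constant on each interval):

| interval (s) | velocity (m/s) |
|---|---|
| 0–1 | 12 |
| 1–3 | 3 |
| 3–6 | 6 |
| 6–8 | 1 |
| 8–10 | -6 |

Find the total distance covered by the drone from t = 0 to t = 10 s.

50 m

Total distance travelled is ∫|v| dt — sum the magnitudes of each area piece.
0–1 s: |12| × 1 = 12 m
1–3 s: |3| × 2 = 6 m
3–6 s: |6| × 3 = 18 m
6–8 s: |1| × 2 = 2 m
8–10 s: |-6| × 2 = 12 m
Total distance = 50 m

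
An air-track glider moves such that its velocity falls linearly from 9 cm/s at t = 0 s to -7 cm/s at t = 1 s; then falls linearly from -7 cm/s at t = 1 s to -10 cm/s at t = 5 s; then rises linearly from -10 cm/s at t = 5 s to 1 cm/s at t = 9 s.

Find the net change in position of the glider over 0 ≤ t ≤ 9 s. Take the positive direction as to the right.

Displacement is the signed area under the v-t curve.
0–1 s: ½(9 + -7)(1) = 1 cm
1–5 s: ½(-7 + -10)(4) = -34 cm
5–9 s: ½(-10 + 1)(4) = -18 cm
Net displacement = -51 cm

-51 cm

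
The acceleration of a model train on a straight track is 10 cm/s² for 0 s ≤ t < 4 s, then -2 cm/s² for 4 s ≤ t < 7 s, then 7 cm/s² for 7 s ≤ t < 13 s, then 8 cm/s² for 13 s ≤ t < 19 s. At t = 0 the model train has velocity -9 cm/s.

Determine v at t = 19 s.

115 cm/s

Δv equals the area under the a-t graph; then v = v₀ + Δv.
0–4 s: 10 × 4 = 40 cm/s
4–7 s: -2 × 3 = -6 cm/s
7–13 s: 7 × 6 = 42 cm/s
13–19 s: 8 × 6 = 48 cm/s
Δv = 124 cm/s, so v(19) = -9 + (124) = 115 cm/s.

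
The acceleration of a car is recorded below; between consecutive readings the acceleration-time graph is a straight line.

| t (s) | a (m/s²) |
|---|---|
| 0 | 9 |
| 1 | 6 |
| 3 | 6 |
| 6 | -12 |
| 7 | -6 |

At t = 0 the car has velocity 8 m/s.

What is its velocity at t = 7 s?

9.5 m/s

Δv equals the area under the a-t graph; then v = v₀ + Δv.
0–1 s: ½(9 + 6)(1) = 7.5 m/s
1–3 s: 6 × 2 = 12 m/s
3–6 s: ½(6 + -12)(3) = -9 m/s
6–7 s: ½(-12 + -6)(1) = -9 m/s
Δv = 1.5 m/s, so v(7) = 8 + (1.5) = 9.5 m/s.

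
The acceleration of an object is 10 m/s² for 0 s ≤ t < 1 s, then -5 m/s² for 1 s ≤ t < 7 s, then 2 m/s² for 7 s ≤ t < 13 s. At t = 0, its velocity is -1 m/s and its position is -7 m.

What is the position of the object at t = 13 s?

-129 m

On each constant-a segment, Δv = aΔt and Δx = v₀Δt + ½aΔt²; chain segment to segment.
0–1 s: v starts -1 m/s; Δx = -1·1 + ½·10·1² = 4 m; v ends 9 m/s.
1–7 s: v starts 9 m/s; Δx = 9·6 + ½·-5·6² = -36 m; v ends -21 m/s.
7–13 s: v starts -21 m/s; Δx = -21·6 + ½·2·6² = -90 m; v ends -9 m/s.
x(13) = -7 + Σ Δx = -129 m.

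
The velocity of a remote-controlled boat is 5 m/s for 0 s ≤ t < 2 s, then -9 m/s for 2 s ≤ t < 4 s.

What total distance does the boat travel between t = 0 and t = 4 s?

Distance (not displacement) is the total path length: add the absolute areas under v-t.
0–2 s: |5| × 2 = 10 m
2–4 s: |-9| × 2 = 18 m
Total distance = 28 m

28 m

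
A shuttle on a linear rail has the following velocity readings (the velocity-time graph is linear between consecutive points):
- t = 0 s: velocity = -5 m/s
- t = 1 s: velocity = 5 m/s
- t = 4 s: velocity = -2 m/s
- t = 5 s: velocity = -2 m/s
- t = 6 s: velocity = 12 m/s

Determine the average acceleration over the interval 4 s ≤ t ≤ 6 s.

7 m/s²

Average acceleration = Δv/Δt = (12 − -2)/(6 − 4) = 7 m/s².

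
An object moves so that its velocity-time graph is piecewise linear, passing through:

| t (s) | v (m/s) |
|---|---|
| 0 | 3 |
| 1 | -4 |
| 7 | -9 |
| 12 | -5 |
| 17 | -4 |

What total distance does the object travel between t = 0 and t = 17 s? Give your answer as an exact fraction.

688/7 m

Distance (not displacement) is the total path length: add the absolute areas under v-t.
0–1 s: v = 0 at t = 3/7 s; triangle areas 9/14 + 8/7 = 25/14 m
1–7 s: |½(-4 + -9)(6)| = 39 m
7–12 s: |½(-9 + -5)(5)| = 35 m
12–17 s: |½(-5 + -4)(5)| = 22.5 m
Total distance = 688/7 m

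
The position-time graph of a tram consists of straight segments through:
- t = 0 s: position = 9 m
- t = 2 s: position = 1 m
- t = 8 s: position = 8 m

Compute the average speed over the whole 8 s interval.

Average speed = (total path length)/(elapsed time); on a piecewise-linear x-t graph the path length is Σ|Δx|.
0–2 s: |Δx| = |1 − 9| = 8 m
2–8 s: |Δx| = |8 − 1| = 7 m
Total path = 15 m; average speed = 15/8 = 1.875 m/s.

1.875 m/s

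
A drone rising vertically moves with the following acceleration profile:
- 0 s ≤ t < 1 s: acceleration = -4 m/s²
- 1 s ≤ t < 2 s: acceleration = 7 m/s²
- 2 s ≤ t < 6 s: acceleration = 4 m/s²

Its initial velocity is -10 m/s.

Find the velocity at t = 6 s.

9 m/s

Δv equals the area under the a-t graph; then v = v₀ + Δv.
0–1 s: -4 × 1 = -4 m/s
1–2 s: 7 × 1 = 7 m/s
2–6 s: 4 × 4 = 16 m/s
Δv = 19 m/s, so v(6) = -10 + (19) = 9 m/s.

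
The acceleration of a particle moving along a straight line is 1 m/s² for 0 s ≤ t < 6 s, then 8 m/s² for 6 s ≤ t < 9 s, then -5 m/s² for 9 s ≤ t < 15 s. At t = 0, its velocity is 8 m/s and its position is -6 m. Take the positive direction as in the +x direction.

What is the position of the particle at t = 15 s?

276 m

On each constant-a segment, Δv = aΔt and Δx = v₀Δt + ½aΔt²; chain segment to segment.
0–6 s: v starts 8 m/s; Δx = 8·6 + ½·1·6² = 66 m; v ends 14 m/s.
6–9 s: v starts 14 m/s; Δx = 14·3 + ½·8·3² = 78 m; v ends 38 m/s.
9–15 s: v starts 38 m/s; Δx = 38·6 + ½·-5·6² = 138 m; v ends 8 m/s.
x(15) = -6 + Σ Δx = 276 m.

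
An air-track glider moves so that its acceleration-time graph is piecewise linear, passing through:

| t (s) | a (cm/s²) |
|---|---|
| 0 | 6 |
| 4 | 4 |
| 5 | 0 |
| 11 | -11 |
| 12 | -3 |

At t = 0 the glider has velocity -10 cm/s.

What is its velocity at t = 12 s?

-28 cm/s

Δv equals the area under the a-t graph; then v = v₀ + Δv.
0–4 s: ½(6 + 4)(4) = 20 cm/s
4–5 s: ½(4 + 0)(1) = 2 cm/s
5–11 s: ½(0 + -11)(6) = -33 cm/s
11–12 s: ½(-11 + -3)(1) = -7 cm/s
Δv = -18 cm/s, so v(12) = -10 + (-18) = -28 cm/s.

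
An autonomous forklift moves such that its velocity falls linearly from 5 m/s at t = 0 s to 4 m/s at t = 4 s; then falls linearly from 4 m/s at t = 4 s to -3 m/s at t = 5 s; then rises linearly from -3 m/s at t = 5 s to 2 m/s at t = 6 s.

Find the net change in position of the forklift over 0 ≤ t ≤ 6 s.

18 m

Net displacement equals the area under the velocity-time graph (areas below the axis count negative).
0–4 s: ½(5 + 4)(4) = 18 m
4–5 s: ½(4 + -3)(1) = 0.5 m
5–6 s: ½(-3 + 2)(1) = -0.5 m
Net displacement = 18 m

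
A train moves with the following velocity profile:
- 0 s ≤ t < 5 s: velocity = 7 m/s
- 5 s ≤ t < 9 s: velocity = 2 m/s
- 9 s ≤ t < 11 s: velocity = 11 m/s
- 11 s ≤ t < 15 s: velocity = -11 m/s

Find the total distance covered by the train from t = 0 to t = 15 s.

109 m

Distance (not displacement) is the total path length: add the absolute areas under v-t.
0–5 s: |7| × 5 = 35 m
5–9 s: |2| × 4 = 8 m
9–11 s: |11| × 2 = 22 m
11–15 s: |-11| × 4 = 44 m
Total distance = 109 m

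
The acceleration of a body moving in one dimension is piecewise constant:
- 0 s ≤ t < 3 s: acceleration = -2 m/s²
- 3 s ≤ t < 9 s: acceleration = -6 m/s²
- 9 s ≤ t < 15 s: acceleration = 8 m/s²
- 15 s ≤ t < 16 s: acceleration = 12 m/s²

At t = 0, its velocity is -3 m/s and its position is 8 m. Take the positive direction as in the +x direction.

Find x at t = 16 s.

-289 m

On each constant-a segment, Δv = aΔt and Δx = v₀Δt + ½aΔt²; chain segment to segment.
0–3 s: v starts -3 m/s; Δx = -3·3 + ½·-2·3² = -18 m; v ends -9 m/s.
3–9 s: v starts -9 m/s; Δx = -9·6 + ½·-6·6² = -162 m; v ends -45 m/s.
9–15 s: v starts -45 m/s; Δx = -45·6 + ½·8·6² = -126 m; v ends 3 m/s.
15–16 s: v starts 3 m/s; Δx = 3·1 + ½·12·1² = 9 m; v ends 15 m/s.
x(16) = 8 + Σ Δx = -289 m.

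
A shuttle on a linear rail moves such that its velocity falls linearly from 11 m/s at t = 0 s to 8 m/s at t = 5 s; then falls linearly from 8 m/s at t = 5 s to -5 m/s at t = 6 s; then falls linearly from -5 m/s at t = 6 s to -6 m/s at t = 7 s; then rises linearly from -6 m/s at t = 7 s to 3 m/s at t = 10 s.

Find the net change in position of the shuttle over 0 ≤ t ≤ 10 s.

Displacement is the signed area under the v-t curve.
0–5 s: ½(11 + 8)(5) = 47.5 m
5–6 s: ½(8 + -5)(1) = 1.5 m
6–7 s: ½(-5 + -6)(1) = -5.5 m
7–10 s: ½(-6 + 3)(3) = -4.5 m
Net displacement = 39 m

39 m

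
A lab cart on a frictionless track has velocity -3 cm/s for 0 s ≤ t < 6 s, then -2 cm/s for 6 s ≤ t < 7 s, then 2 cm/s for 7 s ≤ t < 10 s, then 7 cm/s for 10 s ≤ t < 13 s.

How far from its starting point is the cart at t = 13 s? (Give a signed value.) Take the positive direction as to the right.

Displacement is the signed area under the v-t curve.
0–6 s: -3 × 6 = -18 cm
6–7 s: -2 × 1 = -2 cm
7–10 s: 2 × 3 = 6 cm
10–13 s: 7 × 3 = 21 cm
Net displacement = 7 cm

7 cm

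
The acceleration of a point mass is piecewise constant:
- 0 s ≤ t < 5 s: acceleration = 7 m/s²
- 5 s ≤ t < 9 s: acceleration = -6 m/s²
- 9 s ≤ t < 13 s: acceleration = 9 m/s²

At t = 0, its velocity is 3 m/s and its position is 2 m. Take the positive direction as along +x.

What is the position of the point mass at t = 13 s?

On each constant-a segment, Δv = aΔt and Δx = v₀Δt + ½aΔt²; chain segment to segment.
0–5 s: v starts 3 m/s; Δx = 3·5 + ½·7·5² = 102.5 m; v ends 38 m/s.
5–9 s: v starts 38 m/s; Δx = 38·4 + ½·-6·4² = 104 m; v ends 14 m/s.
9–13 s: v starts 14 m/s; Δx = 14·4 + ½·9·4² = 128 m; v ends 50 m/s.
x(13) = 2 + Σ Δx = 336.5 m.

336.5 m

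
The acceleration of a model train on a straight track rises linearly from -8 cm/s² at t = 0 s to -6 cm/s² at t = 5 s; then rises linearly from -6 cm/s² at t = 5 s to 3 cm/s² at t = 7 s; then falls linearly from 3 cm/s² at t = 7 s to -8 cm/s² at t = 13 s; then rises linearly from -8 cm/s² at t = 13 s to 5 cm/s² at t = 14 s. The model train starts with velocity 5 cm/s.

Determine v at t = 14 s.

-49.5 cm/s

Δv equals the area under the a-t graph; then v = v₀ + Δv.
0–5 s: ½(-8 + -6)(5) = -35 cm/s
5–7 s: ½(-6 + 3)(2) = -3 cm/s
7–13 s: ½(3 + -8)(6) = -15 cm/s
13–14 s: ½(-8 + 5)(1) = -1.5 cm/s
Δv = -54.5 cm/s, so v(14) = 5 + (-54.5) = -49.5 cm/s.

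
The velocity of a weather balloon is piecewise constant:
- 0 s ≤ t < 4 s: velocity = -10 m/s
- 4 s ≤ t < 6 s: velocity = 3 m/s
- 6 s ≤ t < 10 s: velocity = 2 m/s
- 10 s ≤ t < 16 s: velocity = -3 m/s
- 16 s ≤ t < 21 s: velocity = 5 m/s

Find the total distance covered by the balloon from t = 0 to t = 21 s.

97 m

Total distance travelled is ∫|v| dt — sum the magnitudes of each area piece.
0–4 s: |-10| × 4 = 40 m
4–6 s: |3| × 2 = 6 m
6–10 s: |2| × 4 = 8 m
10–16 s: |-3| × 6 = 18 m
16–21 s: |5| × 5 = 25 m
Total distance = 97 m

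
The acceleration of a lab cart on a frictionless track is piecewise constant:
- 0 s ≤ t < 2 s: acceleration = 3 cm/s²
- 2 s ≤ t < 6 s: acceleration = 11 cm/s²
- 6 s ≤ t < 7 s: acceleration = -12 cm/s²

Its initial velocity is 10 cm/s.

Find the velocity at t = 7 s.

48 cm/s

Δv equals the area under the a-t graph; then v = v₀ + Δv.
0–2 s: 3 × 2 = 6 cm/s
2–6 s: 11 × 4 = 44 cm/s
6–7 s: -12 × 1 = -12 cm/s
Δv = 38 cm/s, so v(7) = 10 + (38) = 48 cm/s.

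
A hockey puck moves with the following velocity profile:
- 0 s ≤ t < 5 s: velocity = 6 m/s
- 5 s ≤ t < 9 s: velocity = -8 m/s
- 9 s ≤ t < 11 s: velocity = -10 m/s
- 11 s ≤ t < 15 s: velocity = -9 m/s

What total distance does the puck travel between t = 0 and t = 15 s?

Total distance travelled is ∫|v| dt — sum the magnitudes of each area piece.
0–5 s: |6| × 5 = 30 m
5–9 s: |-8| × 4 = 32 m
9–11 s: |-10| × 2 = 20 m
11–15 s: |-9| × 4 = 36 m
Total distance = 118 m

118 m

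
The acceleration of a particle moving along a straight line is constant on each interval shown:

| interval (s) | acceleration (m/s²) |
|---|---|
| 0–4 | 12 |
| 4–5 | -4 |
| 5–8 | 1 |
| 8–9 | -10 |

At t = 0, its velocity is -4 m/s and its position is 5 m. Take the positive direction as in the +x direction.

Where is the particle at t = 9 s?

289.5 m

On each constant-a segment, Δv = aΔt and Δx = v₀Δt + ½aΔt²; chain segment to segment.
0–4 s: v starts -4 m/s; Δx = -4·4 + ½·12·4² = 80 m; v ends 44 m/s.
4–5 s: v starts 44 m/s; Δx = 44·1 + ½·-4·1² = 42 m; v ends 40 m/s.
5–8 s: v starts 40 m/s; Δx = 40·3 + ½·1·3² = 124.5 m; v ends 43 m/s.
8–9 s: v starts 43 m/s; Δx = 43·1 + ½·-10·1² = 38 m; v ends 33 m/s.
x(9) = 5 + Σ Δx = 289.5 m.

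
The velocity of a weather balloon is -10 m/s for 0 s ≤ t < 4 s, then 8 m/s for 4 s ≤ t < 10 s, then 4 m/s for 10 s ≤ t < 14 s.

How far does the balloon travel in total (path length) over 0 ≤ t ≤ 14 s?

104 m

Distance (not displacement) is the total path length: add the absolute areas under v-t.
0–4 s: |-10| × 4 = 40 m
4–10 s: |8| × 6 = 48 m
10–14 s: |4| × 4 = 16 m
Total distance = 104 m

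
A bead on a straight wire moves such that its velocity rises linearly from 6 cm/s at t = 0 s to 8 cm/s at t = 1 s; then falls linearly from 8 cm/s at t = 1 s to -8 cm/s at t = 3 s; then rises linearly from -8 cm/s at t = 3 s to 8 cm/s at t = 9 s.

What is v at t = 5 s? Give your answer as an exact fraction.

-8/3 cm/s

On 3–9 s the graph is linear from -8 to 8 cm/s: v(5) = -8 + (8 − -8)·(5 − 3)/(9 − 3) = -8/3 cm/s.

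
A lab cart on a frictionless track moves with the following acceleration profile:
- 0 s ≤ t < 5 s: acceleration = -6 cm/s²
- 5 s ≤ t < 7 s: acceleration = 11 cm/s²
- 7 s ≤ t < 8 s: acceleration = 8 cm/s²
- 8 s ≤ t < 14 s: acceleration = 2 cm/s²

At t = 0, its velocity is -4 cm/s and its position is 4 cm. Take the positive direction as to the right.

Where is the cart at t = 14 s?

On each constant-a segment, Δv = aΔt and Δx = v₀Δt + ½aΔt²; chain segment to segment.
0–5 s: v starts -4 cm/s; Δx = -4·5 + ½·-6·5² = -95 cm; v ends -34 cm/s.
5–7 s: v starts -34 cm/s; Δx = -34·2 + ½·11·2² = -46 cm; v ends -12 cm/s.
7–8 s: v starts -12 cm/s; Δx = -12·1 + ½·8·1² = -8 cm; v ends -4 cm/s.
8–14 s: v starts -4 cm/s; Δx = -4·6 + ½·2·6² = 12 cm; v ends 8 cm/s.
x(14) = 4 + Σ Δx = -133 cm.

-133 cm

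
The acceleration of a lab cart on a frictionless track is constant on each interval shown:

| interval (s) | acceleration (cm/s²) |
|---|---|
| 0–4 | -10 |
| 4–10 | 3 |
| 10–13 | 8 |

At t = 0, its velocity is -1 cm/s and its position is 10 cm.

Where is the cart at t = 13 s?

-299 cm

On each constant-a segment, Δv = aΔt and Δx = v₀Δt + ½aΔt²; chain segment to segment.
0–4 s: v starts -1 cm/s; Δx = -1·4 + ½·-10·4² = -84 cm; v ends -41 cm/s.
4–10 s: v starts -41 cm/s; Δx = -41·6 + ½·3·6² = -192 cm; v ends -23 cm/s.
10–13 s: v starts -23 cm/s; Δx = -23·3 + ½·8·3² = -33 cm; v ends 1 cm/s.
x(13) = 10 + Σ Δx = -299 cm.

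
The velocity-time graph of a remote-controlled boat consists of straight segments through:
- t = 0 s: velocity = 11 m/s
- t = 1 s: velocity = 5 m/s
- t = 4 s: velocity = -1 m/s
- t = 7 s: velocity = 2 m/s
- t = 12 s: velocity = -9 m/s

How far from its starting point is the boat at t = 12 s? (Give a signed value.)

Displacement is the signed area under the v-t curve.
0–1 s: ½(11 + 5)(1) = 8 m
1–4 s: ½(5 + -1)(3) = 6 m
4–7 s: ½(-1 + 2)(3) = 1.5 m
7–12 s: ½(2 + -9)(5) = -17.5 m
Net displacement = -2 m

-2 m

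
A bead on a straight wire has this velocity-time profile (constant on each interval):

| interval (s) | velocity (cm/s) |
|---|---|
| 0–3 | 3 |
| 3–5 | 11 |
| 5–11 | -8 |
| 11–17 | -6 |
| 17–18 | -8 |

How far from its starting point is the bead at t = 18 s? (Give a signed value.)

-61 cm

Net displacement equals the area under the velocity-time graph (areas below the axis count negative).
0–3 s: 3 × 3 = 9 cm
3–5 s: 11 × 2 = 22 cm
5–11 s: -8 × 6 = -48 cm
11–17 s: -6 × 6 = -36 cm
17–18 s: -8 × 1 = -8 cm
Net displacement = -61 cm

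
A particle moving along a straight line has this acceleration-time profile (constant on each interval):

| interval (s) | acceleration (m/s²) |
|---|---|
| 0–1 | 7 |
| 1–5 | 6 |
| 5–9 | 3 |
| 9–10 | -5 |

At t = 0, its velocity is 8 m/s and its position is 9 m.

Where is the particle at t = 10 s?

357 m

On each constant-a segment, Δv = aΔt and Δx = v₀Δt + ½aΔt²; chain segment to segment.
0–1 s: v starts 8 m/s; Δx = 8·1 + ½·7·1² = 11.5 m; v ends 15 m/s.
1–5 s: v starts 15 m/s; Δx = 15·4 + ½·6·4² = 108 m; v ends 39 m/s.
5–9 s: v starts 39 m/s; Δx = 39·4 + ½·3·4² = 180 m; v ends 51 m/s.
9–10 s: v starts 51 m/s; Δx = 51·1 + ½·-5·1² = 48.5 m; v ends 46 m/s.
x(10) = 9 + Σ Δx = 357 m.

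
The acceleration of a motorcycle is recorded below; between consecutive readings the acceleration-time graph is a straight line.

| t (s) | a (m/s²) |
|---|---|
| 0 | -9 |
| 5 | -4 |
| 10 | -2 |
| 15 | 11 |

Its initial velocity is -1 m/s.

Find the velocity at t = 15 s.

Δv equals the area under the a-t graph; then v = v₀ + Δv.
0–5 s: ½(-9 + -4)(5) = -32.5 m/s
5–10 s: ½(-4 + -2)(5) = -15 m/s
10–15 s: ½(-2 + 11)(5) = 22.5 m/s
Δv = -25 m/s, so v(15) = -1 + (-25) = -26 m/s.

-26 m/s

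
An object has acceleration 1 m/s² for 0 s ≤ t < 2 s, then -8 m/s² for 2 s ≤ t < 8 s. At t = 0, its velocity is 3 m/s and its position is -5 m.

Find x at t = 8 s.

On each constant-a segment, Δv = aΔt and Δx = v₀Δt + ½aΔt²; chain segment to segment.
0–2 s: v starts 3 m/s; Δx = 3·2 + ½·1·2² = 8 m; v ends 5 m/s.
2–8 s: v starts 5 m/s; Δx = 5·6 + ½·-8·6² = -114 m; v ends -43 m/s.
x(8) = -5 + Σ Δx = -111 m.

-111 m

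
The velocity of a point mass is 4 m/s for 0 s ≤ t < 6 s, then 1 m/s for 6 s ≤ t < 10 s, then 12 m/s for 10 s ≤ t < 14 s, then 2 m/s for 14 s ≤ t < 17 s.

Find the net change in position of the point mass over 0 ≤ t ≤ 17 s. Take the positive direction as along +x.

82 m

Net displacement equals the area under the velocity-time graph (areas below the axis count negative).
0–6 s: 4 × 6 = 24 m
6–10 s: 1 × 4 = 4 m
10–14 s: 12 × 4 = 48 m
14–17 s: 2 × 3 = 6 m
Net displacement = 82 m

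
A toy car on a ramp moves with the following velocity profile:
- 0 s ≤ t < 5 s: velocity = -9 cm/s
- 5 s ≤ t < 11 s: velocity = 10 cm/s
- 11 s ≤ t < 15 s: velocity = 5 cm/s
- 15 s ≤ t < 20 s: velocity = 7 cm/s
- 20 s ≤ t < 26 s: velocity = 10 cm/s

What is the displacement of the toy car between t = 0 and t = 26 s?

Displacement is the signed area under the v-t curve.
0–5 s: -9 × 5 = -45 cm
5–11 s: 10 × 6 = 60 cm
11–15 s: 5 × 4 = 20 cm
15–20 s: 7 × 5 = 35 cm
20–26 s: 10 × 6 = 60 cm
Net displacement = 130 cm

130 cm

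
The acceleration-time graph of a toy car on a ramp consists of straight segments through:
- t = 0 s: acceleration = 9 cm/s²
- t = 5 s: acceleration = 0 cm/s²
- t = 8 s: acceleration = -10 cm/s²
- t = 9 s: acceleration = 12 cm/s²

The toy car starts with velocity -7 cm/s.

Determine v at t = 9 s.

Δv equals the area under the a-t graph; then v = v₀ + Δv.
0–5 s: ½(9 + 0)(5) = 22.5 cm/s
5–8 s: ½(0 + -10)(3) = -15 cm/s
8–9 s: ½(-10 + 12)(1) = 1 cm/s
Δv = 8.5 cm/s, so v(9) = -7 + (8.5) = 1.5 cm/s.

1.5 cm/s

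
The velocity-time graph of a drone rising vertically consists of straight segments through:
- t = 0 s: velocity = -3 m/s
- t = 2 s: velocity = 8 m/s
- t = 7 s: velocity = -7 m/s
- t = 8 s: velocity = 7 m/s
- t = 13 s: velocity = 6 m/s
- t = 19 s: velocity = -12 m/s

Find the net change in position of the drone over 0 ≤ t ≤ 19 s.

Displacement is the signed area under the v-t curve.
0–2 s: ½(-3 + 8)(2) = 5 m
2–7 s: ½(8 + -7)(5) = 2.5 m
7–8 s: ½(-7 + 7)(1) = 0 m
8–13 s: ½(7 + 6)(5) = 32.5 m
13–19 s: ½(6 + -12)(6) = -18 m
Net displacement = 22 m

22 m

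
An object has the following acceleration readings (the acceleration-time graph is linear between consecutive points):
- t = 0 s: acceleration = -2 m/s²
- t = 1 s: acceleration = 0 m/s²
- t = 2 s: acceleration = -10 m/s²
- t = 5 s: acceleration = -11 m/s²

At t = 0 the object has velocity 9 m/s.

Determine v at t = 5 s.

-28.5 m/s

Δv equals the area under the a-t graph; then v = v₀ + Δv.
0–1 s: ½(-2 + 0)(1) = -1 m/s
1–2 s: ½(0 + -10)(1) = -5 m/s
2–5 s: ½(-10 + -11)(3) = -31.5 m/s
Δv = -37.5 m/s, so v(5) = 9 + (-37.5) = -28.5 m/s.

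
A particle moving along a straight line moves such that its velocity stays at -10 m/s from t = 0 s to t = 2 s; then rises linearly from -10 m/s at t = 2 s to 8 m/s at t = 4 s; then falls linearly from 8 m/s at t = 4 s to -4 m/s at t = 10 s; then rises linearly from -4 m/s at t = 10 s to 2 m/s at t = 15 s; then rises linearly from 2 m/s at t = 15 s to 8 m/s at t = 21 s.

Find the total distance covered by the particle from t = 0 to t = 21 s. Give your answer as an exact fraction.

Total distance travelled is ∫|v| dt — sum the magnitudes of each area piece.
0–2 s: |-10| × 2 = 20 m
2–4 s: v = 0 at t = 28/9 s; triangle areas 50/9 + 32/9 = 82/9 m
4–10 s: v = 0 at t = 8 s; triangle areas 16 + 4 = 20 m
10–15 s: v = 0 at t = 40/3 s; triangle areas 20/3 + 5/3 = 25/3 m
15–21 s: |½(2 + 8)(6)| = 30 m
Total distance = 787/9 m

787/9 m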